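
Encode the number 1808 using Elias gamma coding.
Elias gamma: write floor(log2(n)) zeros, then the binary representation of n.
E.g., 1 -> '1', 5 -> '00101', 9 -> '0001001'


num_bits = floor(log2(1808)) + 1 = 11
leading_zeros = num_bits - 1 = 10
binary(1808) = 11100010000

Elias gamma(1808) = '0000000000' + '11100010000' = 000000000011100010000 (21 bits)


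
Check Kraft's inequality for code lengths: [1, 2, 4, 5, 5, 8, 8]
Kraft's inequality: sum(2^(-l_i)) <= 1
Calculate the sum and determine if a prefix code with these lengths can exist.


Sum = 2^(-1) + 2^(-2) + 2^(-4) + 2^(-5) + 2^(-5) + 2^(-8) + 2^(-8)
    = 0.5 + 0.25 + 0.0625 + 0.03125 + 0.03125 + 0.00390625 + 0.00390625
    = 226/256 = 0.8828125
Since 0.8828125 <= 1, Kraft's inequality IS satisfied.
A prefix code with these lengths CAN exist.

Kraft sum = 0.8828125. Satisfied.


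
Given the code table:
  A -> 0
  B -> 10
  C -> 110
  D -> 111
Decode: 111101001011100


Decoding:
111 -> D
10 -> B
10 -> B
0 -> A
10 -> B
111 -> D
0 -> A
0 -> A


Result: DBBABDAA


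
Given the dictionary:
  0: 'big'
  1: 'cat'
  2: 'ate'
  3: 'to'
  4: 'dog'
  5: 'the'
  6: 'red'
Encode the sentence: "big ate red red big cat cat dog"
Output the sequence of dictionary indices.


Look up each word in the dictionary:
  'big' -> 0
  'ate' -> 2
  'red' -> 6
  'red' -> 6
  'big' -> 0
  'cat' -> 1
  'cat' -> 1
  'dog' -> 4

Encoded: [0, 2, 6, 6, 0, 1, 1, 4]


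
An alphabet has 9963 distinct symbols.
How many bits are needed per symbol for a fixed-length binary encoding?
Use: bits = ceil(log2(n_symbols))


log2(9963) = 13.2824
Bracket: 2^13 = 8192 < 9963 <= 2^14 = 16384
So ceil(log2(9963)) = 14

bits = ceil(log2(9963)) = ceil(13.2824) = 14 bits


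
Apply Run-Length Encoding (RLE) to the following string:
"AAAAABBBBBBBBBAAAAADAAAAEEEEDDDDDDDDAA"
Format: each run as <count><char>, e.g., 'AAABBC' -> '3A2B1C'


Scanning runs left to right:
  i=0: run of 'A' x 5 -> '5A'
  i=5: run of 'B' x 9 -> '9B'
  i=14: run of 'A' x 5 -> '5A'
  i=19: run of 'D' x 1 -> '1D'
  i=20: run of 'A' x 4 -> '4A'
  i=24: run of 'E' x 4 -> '4E'
  i=28: run of 'D' x 8 -> '8D'
  i=36: run of 'A' x 2 -> '2A'

RLE = 5A9B5A1D4A4E8D2A


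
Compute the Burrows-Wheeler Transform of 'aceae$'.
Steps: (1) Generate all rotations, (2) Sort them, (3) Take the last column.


Rotations (sorted):
  0: $aceae -> last char: e
  1: aceae$ -> last char: $
  2: ae$ace -> last char: e
  3: ceae$a -> last char: a
  4: e$acea -> last char: a
  5: eae$ac -> last char: c


BWT = e$eaac


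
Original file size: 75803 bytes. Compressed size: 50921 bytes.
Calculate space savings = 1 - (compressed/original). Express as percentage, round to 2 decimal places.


ratio = compressed/original = 50921/75803 = 0.671754
savings = 1 - ratio = 1 - 0.671754 = 0.328246
as a percentage: 0.328246 * 100 = 32.82%

Space savings = 1 - 50921/75803 = 32.82%


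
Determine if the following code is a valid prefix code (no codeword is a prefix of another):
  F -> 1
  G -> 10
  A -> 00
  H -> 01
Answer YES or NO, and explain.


Checking each pair (does one codeword prefix another?):
  F='1' vs G='10': prefix -- VIOLATION

NO -- this is NOT a valid prefix code. F (1) is a prefix of G (10).


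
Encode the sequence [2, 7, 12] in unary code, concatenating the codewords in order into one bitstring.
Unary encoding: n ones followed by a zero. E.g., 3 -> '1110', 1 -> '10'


Encode each number as n ones followed by a terminating 0:
  2 -> 110 (3 bits)
  7 -> 11111110 (8 bits)
  12 -> 1111111111110 (13 bits)
Total length = 3 + 8 + 13 = 24 bits.

Unary([2, 7, 12]) = 110111111101111111111110 (24 bits)


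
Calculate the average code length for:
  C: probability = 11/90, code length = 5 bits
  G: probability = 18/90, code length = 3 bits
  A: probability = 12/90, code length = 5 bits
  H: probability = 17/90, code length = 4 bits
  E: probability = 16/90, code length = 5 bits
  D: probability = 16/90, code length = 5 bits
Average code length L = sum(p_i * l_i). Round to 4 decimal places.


Weighted contributions p_i * l_i:
  C: (11/90) * 5 = 55/90
  G: (18/90) * 3 = 54/90
  A: (12/90) * 5 = 60/90
  H: (17/90) * 4 = 68/90
  E: (16/90) * 5 = 80/90
  D: (16/90) * 5 = 80/90
Sum = (55 + 54 + 60 + 68 + 80 + 80)/90 = 397/90

L = 397/90 = 4.4111 bits/symbol


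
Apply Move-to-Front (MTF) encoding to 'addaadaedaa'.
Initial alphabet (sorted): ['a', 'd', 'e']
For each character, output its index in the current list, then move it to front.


MTF encoding:
'a': index 0 in ['a', 'd', 'e'] -> ['a', 'd', 'e']
'd': index 1 in ['a', 'd', 'e'] -> ['d', 'a', 'e']
'd': index 0 in ['d', 'a', 'e'] -> ['d', 'a', 'e']
'a': index 1 in ['d', 'a', 'e'] -> ['a', 'd', 'e']
'a': index 0 in ['a', 'd', 'e'] -> ['a', 'd', 'e']
'd': index 1 in ['a', 'd', 'e'] -> ['d', 'a', 'e']
'a': index 1 in ['d', 'a', 'e'] -> ['a', 'd', 'e']
'e': index 2 in ['a', 'd', 'e'] -> ['e', 'a', 'd']
'd': index 2 in ['e', 'a', 'd'] -> ['d', 'e', 'a']
'a': index 2 in ['d', 'e', 'a'] -> ['a', 'd', 'e']
'a': index 0 in ['a', 'd', 'e'] -> ['a', 'd', 'e']


Output: [0, 1, 0, 1, 0, 1, 1, 2, 2, 2, 0]


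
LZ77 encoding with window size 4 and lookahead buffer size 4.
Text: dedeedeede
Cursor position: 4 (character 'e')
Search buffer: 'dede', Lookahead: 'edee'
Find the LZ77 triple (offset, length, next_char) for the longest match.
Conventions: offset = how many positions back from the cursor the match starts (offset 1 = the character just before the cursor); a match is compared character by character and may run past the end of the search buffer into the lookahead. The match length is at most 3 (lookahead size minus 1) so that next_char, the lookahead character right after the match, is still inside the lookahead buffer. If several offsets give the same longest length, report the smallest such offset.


Try each offset into the search buffer:
  offset=1 (pos 3, char 'e'): match length 1
  offset=2 (pos 2, char 'd'): match length 0
  offset=3 (pos 1, char 'e'): match length 3
  offset=4 (pos 0, char 'd'): match length 0
Longest match has length 3 at offset 3.
next_char = character at position 4 + 3 = 7 -> 'e'

Best match: offset=3, length=3 (matching 'ede' starting at position 1)
LZ77 triple: (3, 3, 'e')


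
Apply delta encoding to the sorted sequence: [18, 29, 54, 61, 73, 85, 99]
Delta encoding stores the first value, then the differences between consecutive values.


First value: 18
Deltas:
  29 - 18 = 11
  54 - 29 = 25
  61 - 54 = 7
  73 - 61 = 12
  85 - 73 = 12
  99 - 85 = 14


Delta encoded: [18, 11, 25, 7, 12, 12, 14]


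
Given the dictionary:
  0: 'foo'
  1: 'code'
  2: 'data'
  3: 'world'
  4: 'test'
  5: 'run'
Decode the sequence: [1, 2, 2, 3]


Look up each index in the dictionary:
  1 -> 'code'
  2 -> 'data'
  2 -> 'data'
  3 -> 'world'

Decoded: "code data data world"


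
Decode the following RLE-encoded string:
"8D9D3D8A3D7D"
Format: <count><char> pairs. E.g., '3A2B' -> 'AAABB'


Expanding each <count><char> pair:
  8D -> 'DDDDDDDD'
  9D -> 'DDDDDDDDD'
  3D -> 'DDD'
  8A -> 'AAAAAAAA'
  3D -> 'DDD'
  7D -> 'DDDDDDD'

Decoded = DDDDDDDDDDDDDDDDDDDDAAAAAAAADDDDDDDDDD


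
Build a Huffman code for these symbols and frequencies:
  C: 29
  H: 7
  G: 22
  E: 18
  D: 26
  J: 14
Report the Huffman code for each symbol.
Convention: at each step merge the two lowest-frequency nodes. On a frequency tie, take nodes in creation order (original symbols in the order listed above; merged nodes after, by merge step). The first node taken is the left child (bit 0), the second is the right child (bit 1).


Huffman tree construction:
Step 1: Merge H(7) + J(14) = 21
Step 2: Merge E(18) + (H+J)(21) = 39
Step 3: Merge G(22) + D(26) = 48
Step 4: Merge C(29) + (E+(H+J))(39) = 68
Step 5: Merge (G+D)(48) + (C+(E+(H+J)))(68) = 116
Read each symbol's code off the tree from the root (left child = 0, right child = 1).

Codes:
  C: 10 (length 2)
  H: 1110 (length 4)
  G: 00 (length 2)
  E: 110 (length 3)
  D: 01 (length 2)
  J: 1111 (length 4)
Average code length: 292/116 = 2.5172 bits/symbol


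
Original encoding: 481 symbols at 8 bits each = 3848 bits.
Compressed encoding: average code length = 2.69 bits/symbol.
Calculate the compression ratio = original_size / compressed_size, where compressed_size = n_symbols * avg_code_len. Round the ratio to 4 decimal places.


original_size = n_symbols * orig_bits = 481 * 8 = 3848 bits
compressed_size = n_symbols * avg_code_len = 481 * 2.69 = 1293.89 bits
ratio = original_size / compressed_size = 3848 / 1293.89 = 2.974

Compression ratio = 2.974


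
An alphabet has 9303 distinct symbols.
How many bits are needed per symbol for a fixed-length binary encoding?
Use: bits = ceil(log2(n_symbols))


log2(9303) = 13.1835
Bracket: 2^13 = 8192 < 9303 <= 2^14 = 16384
So ceil(log2(9303)) = 14

bits = ceil(log2(9303)) = ceil(13.1835) = 14 bits


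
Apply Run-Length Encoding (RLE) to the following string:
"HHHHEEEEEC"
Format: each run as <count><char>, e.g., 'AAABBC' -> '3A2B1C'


Scanning runs left to right:
  i=0: run of 'H' x 4 -> '4H'
  i=4: run of 'E' x 5 -> '5E'
  i=9: run of 'C' x 1 -> '1C'

RLE = 4H5E1C


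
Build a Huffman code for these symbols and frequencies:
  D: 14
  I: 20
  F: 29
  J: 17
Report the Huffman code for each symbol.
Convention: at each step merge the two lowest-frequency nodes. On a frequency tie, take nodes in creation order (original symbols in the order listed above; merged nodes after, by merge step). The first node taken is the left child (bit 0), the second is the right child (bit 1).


Huffman tree construction:
Step 1: Merge D(14) + J(17) = 31
Step 2: Merge I(20) + F(29) = 49
Step 3: Merge (D+J)(31) + (I+F)(49) = 80
Read each symbol's code off the tree from the root (left child = 0, right child = 1).

Codes:
  D: 00 (length 2)
  I: 10 (length 2)
  F: 11 (length 2)
  J: 01 (length 2)
Average code length: 160/80 = 2.0000 bits/symbol


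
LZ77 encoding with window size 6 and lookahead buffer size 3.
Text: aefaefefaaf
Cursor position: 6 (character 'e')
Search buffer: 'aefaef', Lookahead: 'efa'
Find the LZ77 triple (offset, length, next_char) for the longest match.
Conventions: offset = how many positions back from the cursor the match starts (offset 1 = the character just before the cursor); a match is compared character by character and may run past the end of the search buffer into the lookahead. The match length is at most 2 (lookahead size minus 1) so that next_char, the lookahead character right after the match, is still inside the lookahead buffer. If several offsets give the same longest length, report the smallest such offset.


Try each offset into the search buffer:
  offset=1 (pos 5, char 'f'): match length 0
  offset=2 (pos 4, char 'e'): match length 2
  offset=3 (pos 3, char 'a'): match length 0
  offset=4 (pos 2, char 'f'): match length 0
  offset=5 (pos 1, char 'e'): match length 2
  offset=6 (pos 0, char 'a'): match length 0
Longest match has length 2, found at offsets 2, 5; take the smallest, offset 2.
next_char = character at position 6 + 2 = 8 -> 'a'

Best match: offset=2, length=2 (matching 'ef' starting at position 4)
LZ77 triple: (2, 2, 'a')


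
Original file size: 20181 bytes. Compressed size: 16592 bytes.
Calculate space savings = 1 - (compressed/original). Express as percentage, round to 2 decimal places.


ratio = compressed/original = 16592/20181 = 0.822159
savings = 1 - ratio = 1 - 0.822159 = 0.177841
as a percentage: 0.177841 * 100 = 17.78%

Space savings = 1 - 16592/20181 = 17.78%


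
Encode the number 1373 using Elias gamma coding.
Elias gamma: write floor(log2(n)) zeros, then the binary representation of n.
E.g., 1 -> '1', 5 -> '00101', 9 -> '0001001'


num_bits = floor(log2(1373)) + 1 = 11
leading_zeros = num_bits - 1 = 10
binary(1373) = 10101011101

Elias gamma(1373) = '0000000000' + '10101011101' = 000000000010101011101 (21 bits)


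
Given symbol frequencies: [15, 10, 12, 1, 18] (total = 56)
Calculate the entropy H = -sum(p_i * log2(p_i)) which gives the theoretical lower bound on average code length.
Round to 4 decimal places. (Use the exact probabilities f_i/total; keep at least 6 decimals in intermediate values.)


Per-symbol terms -p_i * log2(p_i) with p_i = f_i/56:
  p = 15/56 = 0.267857: log2(p) = -1.900464, -p*log2(p) = 0.509053
  p = 10/56 = 0.178571: log2(p) = -2.485427, -p*log2(p) = 0.443826
  p = 12/56 = 0.214286: log2(p) = -2.222392, -p*log2(p) = 0.476227
  p = 1/56 = 0.017857: log2(p) = -5.807355, -p*log2(p) = 0.103703
  p = 18/56 = 0.321429: log2(p) = -1.637430, -p*log2(p) = 0.526317
H = 0.509053 + 0.443826 + 0.476227 + 0.103703 + 0.526317 = 2.059126

H = 2.0591 bits/symbol


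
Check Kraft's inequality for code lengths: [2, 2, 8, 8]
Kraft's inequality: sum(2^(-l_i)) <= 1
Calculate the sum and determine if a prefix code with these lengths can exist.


Sum = 2^(-2) + 2^(-2) + 2^(-8) + 2^(-8)
    = 0.25 + 0.25 + 0.00390625 + 0.00390625
    = 130/256 = 0.5078125
Since 0.5078125 <= 1, Kraft's inequality IS satisfied.
A prefix code with these lengths CAN exist.

Kraft sum = 0.5078125. Satisfied.


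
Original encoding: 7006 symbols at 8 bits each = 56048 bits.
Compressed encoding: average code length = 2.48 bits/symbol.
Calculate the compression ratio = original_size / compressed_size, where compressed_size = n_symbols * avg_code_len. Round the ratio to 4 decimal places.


original_size = n_symbols * orig_bits = 7006 * 8 = 56048 bits
compressed_size = n_symbols * avg_code_len = 7006 * 2.48 = 17374.88 bits
ratio = original_size / compressed_size = 56048 / 17374.88 = 3.2258

Compression ratio = 3.2258


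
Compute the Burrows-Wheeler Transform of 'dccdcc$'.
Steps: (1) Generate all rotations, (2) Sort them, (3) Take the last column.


Rotations (sorted):
  0: $dccdcc -> last char: c
  1: c$dccdc -> last char: c
  2: cc$dccd -> last char: d
  3: ccdcc$d -> last char: d
  4: cdcc$dc -> last char: c
  5: dcc$dcc -> last char: c
  6: dccdcc$ -> last char: $


BWT = ccddcc$


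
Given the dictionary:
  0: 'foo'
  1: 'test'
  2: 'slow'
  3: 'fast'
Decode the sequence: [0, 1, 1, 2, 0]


Look up each index in the dictionary:
  0 -> 'foo'
  1 -> 'test'
  1 -> 'test'
  2 -> 'slow'
  0 -> 'foo'

Decoded: "foo test test slow foo"


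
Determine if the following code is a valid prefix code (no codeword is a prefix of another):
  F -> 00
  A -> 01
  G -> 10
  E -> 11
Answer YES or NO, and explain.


Checking each pair (does one codeword prefix another?):
  F='00' vs A='01': no prefix
  F='00' vs G='10': no prefix
  F='00' vs E='11': no prefix
  A='01' vs F='00': no prefix
  A='01' vs G='10': no prefix
  A='01' vs E='11': no prefix
  G='10' vs F='00': no prefix
  G='10' vs A='01': no prefix
  G='10' vs E='11': no prefix
  E='11' vs F='00': no prefix
  E='11' vs A='01': no prefix
  E='11' vs G='10': no prefix
No violation found over all pairs.

YES -- this is a valid prefix code. No codeword is a prefix of any other codeword.


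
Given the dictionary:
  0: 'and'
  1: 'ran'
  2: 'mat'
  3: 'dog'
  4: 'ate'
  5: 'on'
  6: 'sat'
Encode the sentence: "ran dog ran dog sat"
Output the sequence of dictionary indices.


Look up each word in the dictionary:
  'ran' -> 1
  'dog' -> 3
  'ran' -> 1
  'dog' -> 3
  'sat' -> 6

Encoded: [1, 3, 1, 3, 6]


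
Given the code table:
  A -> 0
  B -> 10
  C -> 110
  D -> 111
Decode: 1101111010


Decoding:
110 -> C
111 -> D
10 -> B
10 -> B


Result: CDBB


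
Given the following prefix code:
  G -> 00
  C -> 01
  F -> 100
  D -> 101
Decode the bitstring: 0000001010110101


Decoding step by step:
Bits 00 -> G
Bits 00 -> G
Bits 00 -> G
Bits 101 -> D
Bits 01 -> C
Bits 101 -> D
Bits 01 -> C


Decoded message: GGGDCDC


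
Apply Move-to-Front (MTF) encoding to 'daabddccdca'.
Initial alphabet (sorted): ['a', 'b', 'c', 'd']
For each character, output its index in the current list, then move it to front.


MTF encoding:
'd': index 3 in ['a', 'b', 'c', 'd'] -> ['d', 'a', 'b', 'c']
'a': index 1 in ['d', 'a', 'b', 'c'] -> ['a', 'd', 'b', 'c']
'a': index 0 in ['a', 'd', 'b', 'c'] -> ['a', 'd', 'b', 'c']
'b': index 2 in ['a', 'd', 'b', 'c'] -> ['b', 'a', 'd', 'c']
'd': index 2 in ['b', 'a', 'd', 'c'] -> ['d', 'b', 'a', 'c']
'd': index 0 in ['d', 'b', 'a', 'c'] -> ['d', 'b', 'a', 'c']
'c': index 3 in ['d', 'b', 'a', 'c'] -> ['c', 'd', 'b', 'a']
'c': index 0 in ['c', 'd', 'b', 'a'] -> ['c', 'd', 'b', 'a']
'd': index 1 in ['c', 'd', 'b', 'a'] -> ['d', 'c', 'b', 'a']
'c': index 1 in ['d', 'c', 'b', 'a'] -> ['c', 'd', 'b', 'a']
'a': index 3 in ['c', 'd', 'b', 'a'] -> ['a', 'c', 'd', 'b']


Output: [3, 1, 0, 2, 2, 0, 3, 0, 1, 1, 3]


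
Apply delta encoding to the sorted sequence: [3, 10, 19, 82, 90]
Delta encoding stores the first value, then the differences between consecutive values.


First value: 3
Deltas:
  10 - 3 = 7
  19 - 10 = 9
  82 - 19 = 63
  90 - 82 = 8


Delta encoded: [3, 7, 9, 63, 8]


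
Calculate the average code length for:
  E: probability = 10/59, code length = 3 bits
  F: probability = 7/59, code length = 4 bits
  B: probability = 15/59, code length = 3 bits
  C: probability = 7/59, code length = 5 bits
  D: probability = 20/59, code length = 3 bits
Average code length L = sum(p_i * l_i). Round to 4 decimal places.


Weighted contributions p_i * l_i:
  E: (10/59) * 3 = 30/59
  F: (7/59) * 4 = 28/59
  B: (15/59) * 3 = 45/59
  C: (7/59) * 5 = 35/59
  D: (20/59) * 3 = 60/59
Sum = (30 + 28 + 45 + 35 + 60)/59 = 198/59

L = 198/59 = 3.3559 bits/symbol


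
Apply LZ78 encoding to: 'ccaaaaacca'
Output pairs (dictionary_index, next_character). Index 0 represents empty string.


LZ78 encoding steps:
Dictionary: {0: ''}
Step 1: w='' (idx 0), next='c' -> output (0, 'c'), add 'c' as idx 1
Step 2: w='c' (idx 1), next='a' -> output (1, 'a'), add 'ca' as idx 2
Step 3: w='' (idx 0), next='a' -> output (0, 'a'), add 'a' as idx 3
Step 4: w='a' (idx 3), next='a' -> output (3, 'a'), add 'aa' as idx 4
Step 5: w='a' (idx 3), next='c' -> output (3, 'c'), add 'ac' as idx 5
Step 6: w='ca' (idx 2), end of input -> output (2, '')


Encoded: [(0, 'c'), (1, 'a'), (0, 'a'), (3, 'a'), (3, 'c'), (2, '')]


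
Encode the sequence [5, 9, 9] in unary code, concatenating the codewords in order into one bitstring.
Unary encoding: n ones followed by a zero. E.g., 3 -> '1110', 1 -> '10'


Encode each number as n ones followed by a terminating 0:
  5 -> 111110 (6 bits)
  9 -> 1111111110 (10 bits)
  9 -> 1111111110 (10 bits)
Total length = 6 + 10 + 10 = 26 bits.

Unary([5, 9, 9]) = 11111011111111101111111110 (26 bits)


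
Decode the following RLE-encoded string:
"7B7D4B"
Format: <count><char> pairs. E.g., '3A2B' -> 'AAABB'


Expanding each <count><char> pair:
  7B -> 'BBBBBBB'
  7D -> 'DDDDDDD'
  4B -> 'BBBB'

Decoded = BBBBBBBDDDDDDDBBBB


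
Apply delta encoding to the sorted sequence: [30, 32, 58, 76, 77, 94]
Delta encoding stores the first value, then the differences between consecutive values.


First value: 30
Deltas:
  32 - 30 = 2
  58 - 32 = 26
  76 - 58 = 18
  77 - 76 = 1
  94 - 77 = 17


Delta encoded: [30, 2, 26, 18, 1, 17]


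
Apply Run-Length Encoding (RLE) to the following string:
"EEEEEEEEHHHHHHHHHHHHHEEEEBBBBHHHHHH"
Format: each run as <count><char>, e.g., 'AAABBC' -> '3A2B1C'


Scanning runs left to right:
  i=0: run of 'E' x 8 -> '8E'
  i=8: run of 'H' x 13 -> '13H'
  i=21: run of 'E' x 4 -> '4E'
  i=25: run of 'B' x 4 -> '4B'
  i=29: run of 'H' x 6 -> '6H'

RLE = 8E13H4E4B6H


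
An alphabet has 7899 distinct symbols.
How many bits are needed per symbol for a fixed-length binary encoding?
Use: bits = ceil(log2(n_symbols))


log2(7899) = 12.9475
Bracket: 2^12 = 4096 < 7899 <= 2^13 = 8192
So ceil(log2(7899)) = 13

bits = ceil(log2(7899)) = ceil(12.9475) = 13 bits


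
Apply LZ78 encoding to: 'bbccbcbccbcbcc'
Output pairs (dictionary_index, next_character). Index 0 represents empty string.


LZ78 encoding steps:
Dictionary: {0: ''}
Step 1: w='' (idx 0), next='b' -> output (0, 'b'), add 'b' as idx 1
Step 2: w='b' (idx 1), next='c' -> output (1, 'c'), add 'bc' as idx 2
Step 3: w='' (idx 0), next='c' -> output (0, 'c'), add 'c' as idx 3
Step 4: w='bc' (idx 2), next='b' -> output (2, 'b'), add 'bcb' as idx 4
Step 5: w='c' (idx 3), next='c' -> output (3, 'c'), add 'cc' as idx 5
Step 6: w='bcb' (idx 4), next='c' -> output (4, 'c'), add 'bcbc' as idx 6
Step 7: w='c' (idx 3), end of input -> output (3, '')


Encoded: [(0, 'b'), (1, 'c'), (0, 'c'), (2, 'b'), (3, 'c'), (4, 'c'), (3, '')]


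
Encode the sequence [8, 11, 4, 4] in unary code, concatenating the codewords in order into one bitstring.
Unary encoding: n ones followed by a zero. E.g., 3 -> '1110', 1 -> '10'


Encode each number as n ones followed by a terminating 0:
  8 -> 111111110 (9 bits)
  11 -> 111111111110 (12 bits)
  4 -> 11110 (5 bits)
  4 -> 11110 (5 bits)
Total length = 9 + 12 + 5 + 5 = 31 bits.

Unary([8, 11, 4, 4]) = 1111111101111111111101111011110 (31 bits)


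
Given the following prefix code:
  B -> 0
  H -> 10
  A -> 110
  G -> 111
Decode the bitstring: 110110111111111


Decoding step by step:
Bits 110 -> A
Bits 110 -> A
Bits 111 -> G
Bits 111 -> G
Bits 111 -> G


Decoded message: AAGGG


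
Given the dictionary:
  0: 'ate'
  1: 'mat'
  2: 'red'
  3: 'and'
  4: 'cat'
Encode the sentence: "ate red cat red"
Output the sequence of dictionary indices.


Look up each word in the dictionary:
  'ate' -> 0
  'red' -> 2
  'cat' -> 4
  'red' -> 2

Encoded: [0, 2, 4, 2]


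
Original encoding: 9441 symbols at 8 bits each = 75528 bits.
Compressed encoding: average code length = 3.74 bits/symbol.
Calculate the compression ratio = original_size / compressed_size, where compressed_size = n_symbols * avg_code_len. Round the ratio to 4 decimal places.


original_size = n_symbols * orig_bits = 9441 * 8 = 75528 bits
compressed_size = n_symbols * avg_code_len = 9441 * 3.74 = 35309.34 bits
ratio = original_size / compressed_size = 75528 / 35309.34 = 2.139

Compression ratio = 2.139


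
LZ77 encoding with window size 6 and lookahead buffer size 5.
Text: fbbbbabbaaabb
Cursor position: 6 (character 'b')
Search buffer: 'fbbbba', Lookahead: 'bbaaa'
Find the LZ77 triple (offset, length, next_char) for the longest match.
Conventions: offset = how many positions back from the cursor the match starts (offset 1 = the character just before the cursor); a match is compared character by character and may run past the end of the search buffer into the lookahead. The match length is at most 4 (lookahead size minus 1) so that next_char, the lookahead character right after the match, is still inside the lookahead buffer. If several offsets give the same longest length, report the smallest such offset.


Try each offset into the search buffer:
  offset=1 (pos 5, char 'a'): match length 0
  offset=2 (pos 4, char 'b'): match length 1
  offset=3 (pos 3, char 'b'): match length 3
  offset=4 (pos 2, char 'b'): match length 2
  offset=5 (pos 1, char 'b'): match length 2
  offset=6 (pos 0, char 'f'): match length 0
Longest match has length 3 at offset 3.
next_char = character at position 6 + 3 = 9 -> 'a'

Best match: offset=3, length=3 (matching 'bba' starting at position 3)
LZ77 triple: (3, 3, 'a')


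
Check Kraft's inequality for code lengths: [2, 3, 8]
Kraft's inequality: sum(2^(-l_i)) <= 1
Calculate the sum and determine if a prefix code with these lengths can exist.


Sum = 2^(-2) + 2^(-3) + 2^(-8)
    = 0.25 + 0.125 + 0.00390625
    = 97/256 = 0.37890625
Since 0.37890625 <= 1, Kraft's inequality IS satisfied.
A prefix code with these lengths CAN exist.

Kraft sum = 0.37890625. Satisfied.


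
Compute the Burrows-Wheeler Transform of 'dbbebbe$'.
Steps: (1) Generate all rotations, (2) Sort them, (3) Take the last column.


Rotations (sorted):
  0: $dbbebbe -> last char: e
  1: bbe$dbbe -> last char: e
  2: bbebbe$d -> last char: d
  3: be$dbbeb -> last char: b
  4: bebbe$db -> last char: b
  5: dbbebbe$ -> last char: $
  6: e$dbbebb -> last char: b
  7: ebbe$dbb -> last char: b


BWT = eedbb$bb


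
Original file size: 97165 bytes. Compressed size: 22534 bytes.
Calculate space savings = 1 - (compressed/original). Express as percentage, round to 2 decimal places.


ratio = compressed/original = 22534/97165 = 0.231915
savings = 1 - ratio = 1 - 0.231915 = 0.768085
as a percentage: 0.768085 * 100 = 76.81%

Space savings = 1 - 22534/97165 = 76.81%


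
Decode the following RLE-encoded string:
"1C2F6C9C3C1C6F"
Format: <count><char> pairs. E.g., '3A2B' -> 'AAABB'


Expanding each <count><char> pair:
  1C -> 'C'
  2F -> 'FF'
  6C -> 'CCCCCC'
  9C -> 'CCCCCCCCC'
  3C -> 'CCC'
  1C -> 'C'
  6F -> 'FFFFFF'

Decoded = CFFCCCCCCCCCCCCCCCCCCCFFFFFF


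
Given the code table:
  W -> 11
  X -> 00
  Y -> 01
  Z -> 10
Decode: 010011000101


Decoding:
01 -> Y
00 -> X
11 -> W
00 -> X
01 -> Y
01 -> Y


Result: YXWXYY


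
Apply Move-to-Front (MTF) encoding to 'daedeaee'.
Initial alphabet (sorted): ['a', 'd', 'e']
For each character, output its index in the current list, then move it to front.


MTF encoding:
'd': index 1 in ['a', 'd', 'e'] -> ['d', 'a', 'e']
'a': index 1 in ['d', 'a', 'e'] -> ['a', 'd', 'e']
'e': index 2 in ['a', 'd', 'e'] -> ['e', 'a', 'd']
'd': index 2 in ['e', 'a', 'd'] -> ['d', 'e', 'a']
'e': index 1 in ['d', 'e', 'a'] -> ['e', 'd', 'a']
'a': index 2 in ['e', 'd', 'a'] -> ['a', 'e', 'd']
'e': index 1 in ['a', 'e', 'd'] -> ['e', 'a', 'd']
'e': index 0 in ['e', 'a', 'd'] -> ['e', 'a', 'd']


Output: [1, 1, 2, 2, 1, 2, 1, 0]


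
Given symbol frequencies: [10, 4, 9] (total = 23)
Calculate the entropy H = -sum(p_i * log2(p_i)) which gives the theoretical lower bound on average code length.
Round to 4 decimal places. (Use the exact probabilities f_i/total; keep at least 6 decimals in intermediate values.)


Per-symbol terms -p_i * log2(p_i) with p_i = f_i/23:
  p = 10/23 = 0.434783: log2(p) = -1.201634, -p*log2(p) = 0.522450
  p = 4/23 = 0.173913: log2(p) = -2.523562, -p*log2(p) = 0.438880
  p = 9/23 = 0.391304: log2(p) = -1.353637, -p*log2(p) = 0.529684
H = 0.522450 + 0.438880 + 0.529684 = 1.491014

H = 1.491 bits/symbol


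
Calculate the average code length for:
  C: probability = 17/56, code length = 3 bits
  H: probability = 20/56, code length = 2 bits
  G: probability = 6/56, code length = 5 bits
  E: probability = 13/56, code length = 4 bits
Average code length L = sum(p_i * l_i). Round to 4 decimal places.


Weighted contributions p_i * l_i:
  C: (17/56) * 3 = 51/56
  H: (20/56) * 2 = 40/56
  G: (6/56) * 5 = 30/56
  E: (13/56) * 4 = 52/56
Sum = (51 + 40 + 30 + 52)/56 = 173/56

L = 173/56 = 3.0893 bits/symbol


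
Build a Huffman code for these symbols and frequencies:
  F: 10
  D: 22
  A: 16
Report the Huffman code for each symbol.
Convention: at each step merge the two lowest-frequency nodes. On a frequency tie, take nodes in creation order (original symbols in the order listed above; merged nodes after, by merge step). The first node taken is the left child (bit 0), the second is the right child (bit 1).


Huffman tree construction:
Step 1: Merge F(10) + A(16) = 26
Step 2: Merge D(22) + (F+A)(26) = 48
Read each symbol's code off the tree from the root (left child = 0, right child = 1).

Codes:
  F: 10 (length 2)
  D: 0 (length 1)
  A: 11 (length 2)
Average code length: 74/48 = 1.5417 bits/symbol


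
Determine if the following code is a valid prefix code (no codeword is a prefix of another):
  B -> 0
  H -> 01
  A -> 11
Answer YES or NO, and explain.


Checking each pair (does one codeword prefix another?):
  B='0' vs H='01': prefix -- VIOLATION

NO -- this is NOT a valid prefix code. B (0) is a prefix of H (01).


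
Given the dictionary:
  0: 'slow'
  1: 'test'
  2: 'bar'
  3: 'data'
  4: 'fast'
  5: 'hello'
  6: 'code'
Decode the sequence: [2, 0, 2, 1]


Look up each index in the dictionary:
  2 -> 'bar'
  0 -> 'slow'
  2 -> 'bar'
  1 -> 'test'

Decoded: "bar slow bar test"


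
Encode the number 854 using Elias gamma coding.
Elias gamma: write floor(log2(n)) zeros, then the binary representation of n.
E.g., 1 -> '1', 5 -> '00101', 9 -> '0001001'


num_bits = floor(log2(854)) + 1 = 10
leading_zeros = num_bits - 1 = 9
binary(854) = 1101010110

Elias gamma(854) = '000000000' + '1101010110' = 0000000001101010110 (19 bits)


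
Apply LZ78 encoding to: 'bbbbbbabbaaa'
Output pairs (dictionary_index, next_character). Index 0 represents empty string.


LZ78 encoding steps:
Dictionary: {0: ''}
Step 1: w='' (idx 0), next='b' -> output (0, 'b'), add 'b' as idx 1
Step 2: w='b' (idx 1), next='b' -> output (1, 'b'), add 'bb' as idx 2
Step 3: w='bb' (idx 2), next='b' -> output (2, 'b'), add 'bbb' as idx 3
Step 4: w='' (idx 0), next='a' -> output (0, 'a'), add 'a' as idx 4
Step 5: w='bb' (idx 2), next='a' -> output (2, 'a'), add 'bba' as idx 5
Step 6: w='a' (idx 4), next='a' -> output (4, 'a'), add 'aa' as idx 6


Encoded: [(0, 'b'), (1, 'b'), (2, 'b'), (0, 'a'), (2, 'a'), (4, 'a')]


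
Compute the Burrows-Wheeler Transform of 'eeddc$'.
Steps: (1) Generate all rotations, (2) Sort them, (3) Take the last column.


Rotations (sorted):
  0: $eeddc -> last char: c
  1: c$eedd -> last char: d
  2: dc$eed -> last char: d
  3: ddc$ee -> last char: e
  4: eddc$e -> last char: e
  5: eeddc$ -> last char: $


BWT = cddee$


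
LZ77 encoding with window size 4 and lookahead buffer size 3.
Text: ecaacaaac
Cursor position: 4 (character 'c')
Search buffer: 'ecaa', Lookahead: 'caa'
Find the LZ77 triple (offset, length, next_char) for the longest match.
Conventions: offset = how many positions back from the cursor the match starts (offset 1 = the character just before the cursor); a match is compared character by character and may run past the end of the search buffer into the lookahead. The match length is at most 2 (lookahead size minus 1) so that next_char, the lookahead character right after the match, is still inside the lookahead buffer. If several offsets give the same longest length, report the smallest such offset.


Try each offset into the search buffer:
  offset=1 (pos 3, char 'a'): match length 0
  offset=2 (pos 2, char 'a'): match length 0
  offset=3 (pos 1, char 'c'): match length 2
  offset=4 (pos 0, char 'e'): match length 0
Longest match has length 2 at offset 3.
next_char = character at position 4 + 2 = 6 -> 'a'

Best match: offset=3, length=2 (matching 'ca' starting at position 1)
LZ77 triple: (3, 2, 'a')


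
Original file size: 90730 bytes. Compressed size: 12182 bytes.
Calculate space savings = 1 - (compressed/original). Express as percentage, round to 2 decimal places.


ratio = compressed/original = 12182/90730 = 0.134267
savings = 1 - ratio = 1 - 0.134267 = 0.865733
as a percentage: 0.865733 * 100 = 86.57%

Space savings = 1 - 12182/90730 = 86.57%


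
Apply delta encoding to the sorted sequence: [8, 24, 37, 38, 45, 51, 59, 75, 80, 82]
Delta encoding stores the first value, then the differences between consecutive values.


First value: 8
Deltas:
  24 - 8 = 16
  37 - 24 = 13
  38 - 37 = 1
  45 - 38 = 7
  51 - 45 = 6
  59 - 51 = 8
  75 - 59 = 16
  80 - 75 = 5
  82 - 80 = 2


Delta encoded: [8, 16, 13, 1, 7, 6, 8, 16, 5, 2]


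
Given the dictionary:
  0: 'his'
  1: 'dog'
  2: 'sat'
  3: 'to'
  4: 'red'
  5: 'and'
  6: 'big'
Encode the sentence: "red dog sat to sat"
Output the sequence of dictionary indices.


Look up each word in the dictionary:
  'red' -> 4
  'dog' -> 1
  'sat' -> 2
  'to' -> 3
  'sat' -> 2

Encoded: [4, 1, 2, 3, 2]


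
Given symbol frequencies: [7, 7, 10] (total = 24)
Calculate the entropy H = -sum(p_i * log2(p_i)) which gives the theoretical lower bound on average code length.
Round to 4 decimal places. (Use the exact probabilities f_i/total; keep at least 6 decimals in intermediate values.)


Per-symbol terms -p_i * log2(p_i) with p_i = f_i/24:
  p = 7/24 = 0.291667: log2(p) = -1.777608, -p*log2(p) = 0.518469
  p = 7/24 = 0.291667: log2(p) = -1.777608, -p*log2(p) = 0.518469
  p = 10/24 = 0.416667: log2(p) = -1.263034, -p*log2(p) = 0.526264
H = 0.518469 + 0.518469 + 0.526264 = 1.563202

H = 1.5632 bits/symbol


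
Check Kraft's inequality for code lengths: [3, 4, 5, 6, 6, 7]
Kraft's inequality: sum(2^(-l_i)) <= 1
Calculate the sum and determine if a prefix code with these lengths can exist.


Sum = 2^(-3) + 2^(-4) + 2^(-5) + 2^(-6) + 2^(-6) + 2^(-7)
    = 0.125 + 0.0625 + 0.03125 + 0.015625 + 0.015625 + 0.0078125
    = 33/128 = 0.2578125
Since 0.2578125 <= 1, Kraft's inequality IS satisfied.
A prefix code with these lengths CAN exist.

Kraft sum = 0.2578125. Satisfied.


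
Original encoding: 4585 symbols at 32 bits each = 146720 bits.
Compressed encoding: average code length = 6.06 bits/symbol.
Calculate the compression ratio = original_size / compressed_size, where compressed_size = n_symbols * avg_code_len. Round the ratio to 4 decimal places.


original_size = n_symbols * orig_bits = 4585 * 32 = 146720 bits
compressed_size = n_symbols * avg_code_len = 4585 * 6.06 = 27785.1 bits
ratio = original_size / compressed_size = 146720 / 27785.1 = 5.2805

Compression ratio = 5.2805


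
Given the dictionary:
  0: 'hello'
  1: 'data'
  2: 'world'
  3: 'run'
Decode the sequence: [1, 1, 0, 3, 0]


Look up each index in the dictionary:
  1 -> 'data'
  1 -> 'data'
  0 -> 'hello'
  3 -> 'run'
  0 -> 'hello'

Decoded: "data data hello run hello"


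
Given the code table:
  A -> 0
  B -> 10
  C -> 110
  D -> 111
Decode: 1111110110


Decoding:
111 -> D
111 -> D
0 -> A
110 -> C


Result: DDAC


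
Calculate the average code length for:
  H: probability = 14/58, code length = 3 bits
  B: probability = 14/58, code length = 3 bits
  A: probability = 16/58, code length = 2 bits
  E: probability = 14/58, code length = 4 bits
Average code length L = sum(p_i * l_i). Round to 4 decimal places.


Weighted contributions p_i * l_i:
  H: (14/58) * 3 = 42/58
  B: (14/58) * 3 = 42/58
  A: (16/58) * 2 = 32/58
  E: (14/58) * 4 = 56/58
Sum = (42 + 42 + 32 + 56)/58 = 172/58

L = 172/58 = 2.9655 bits/symbol


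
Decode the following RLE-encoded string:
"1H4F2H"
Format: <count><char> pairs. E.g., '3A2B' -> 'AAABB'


Expanding each <count><char> pair:
  1H -> 'H'
  4F -> 'FFFF'
  2H -> 'HH'

Decoded = HFFFFHH


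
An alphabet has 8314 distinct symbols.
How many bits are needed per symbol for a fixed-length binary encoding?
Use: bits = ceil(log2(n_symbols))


log2(8314) = 13.0213
Bracket: 2^13 = 8192 < 8314 <= 2^14 = 16384
So ceil(log2(8314)) = 14

bits = ceil(log2(8314)) = ceil(13.0213) = 14 bits


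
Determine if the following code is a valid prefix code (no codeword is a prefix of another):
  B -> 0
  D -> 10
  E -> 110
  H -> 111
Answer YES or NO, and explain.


Checking each pair (does one codeword prefix another?):
  B='0' vs D='10': no prefix
  B='0' vs E='110': no prefix
  B='0' vs H='111': no prefix
  D='10' vs B='0': no prefix
  D='10' vs E='110': no prefix
  D='10' vs H='111': no prefix
  E='110' vs B='0': no prefix
  E='110' vs D='10': no prefix
  E='110' vs H='111': no prefix
  H='111' vs B='0': no prefix
  H='111' vs D='10': no prefix
  H='111' vs E='110': no prefix
No violation found over all pairs.

YES -- this is a valid prefix code. No codeword is a prefix of any other codeword.


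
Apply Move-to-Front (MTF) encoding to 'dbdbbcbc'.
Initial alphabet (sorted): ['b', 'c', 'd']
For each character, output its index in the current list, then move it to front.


MTF encoding:
'd': index 2 in ['b', 'c', 'd'] -> ['d', 'b', 'c']
'b': index 1 in ['d', 'b', 'c'] -> ['b', 'd', 'c']
'd': index 1 in ['b', 'd', 'c'] -> ['d', 'b', 'c']
'b': index 1 in ['d', 'b', 'c'] -> ['b', 'd', 'c']
'b': index 0 in ['b', 'd', 'c'] -> ['b', 'd', 'c']
'c': index 2 in ['b', 'd', 'c'] -> ['c', 'b', 'd']
'b': index 1 in ['c', 'b', 'd'] -> ['b', 'c', 'd']
'c': index 1 in ['b', 'c', 'd'] -> ['c', 'b', 'd']


Output: [2, 1, 1, 1, 0, 2, 1, 1]


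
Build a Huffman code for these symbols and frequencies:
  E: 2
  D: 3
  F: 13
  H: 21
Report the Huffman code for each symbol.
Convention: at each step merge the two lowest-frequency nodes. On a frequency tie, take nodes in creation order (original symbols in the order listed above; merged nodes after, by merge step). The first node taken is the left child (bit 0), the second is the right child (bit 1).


Huffman tree construction:
Step 1: Merge E(2) + D(3) = 5
Step 2: Merge (E+D)(5) + F(13) = 18
Step 3: Merge ((E+D)+F)(18) + H(21) = 39
Read each symbol's code off the tree from the root (left child = 0, right child = 1).

Codes:
  E: 000 (length 3)
  D: 001 (length 3)
  F: 01 (length 2)
  H: 1 (length 1)
Average code length: 62/39 = 1.5897 bits/symbol


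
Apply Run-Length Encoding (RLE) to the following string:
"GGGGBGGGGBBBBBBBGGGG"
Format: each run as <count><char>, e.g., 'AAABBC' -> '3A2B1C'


Scanning runs left to right:
  i=0: run of 'G' x 4 -> '4G'
  i=4: run of 'B' x 1 -> '1B'
  i=5: run of 'G' x 4 -> '4G'
  i=9: run of 'B' x 7 -> '7B'
  i=16: run of 'G' x 4 -> '4G'

RLE = 4G1B4G7B4G


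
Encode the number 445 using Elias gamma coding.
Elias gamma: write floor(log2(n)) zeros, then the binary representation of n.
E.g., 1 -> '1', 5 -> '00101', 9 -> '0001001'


num_bits = floor(log2(445)) + 1 = 9
leading_zeros = num_bits - 1 = 8
binary(445) = 110111101

Elias gamma(445) = '00000000' + '110111101' = 00000000110111101 (17 bits)


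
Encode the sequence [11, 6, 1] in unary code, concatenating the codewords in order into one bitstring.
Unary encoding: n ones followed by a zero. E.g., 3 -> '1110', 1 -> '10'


Encode each number as n ones followed by a terminating 0:
  11 -> 111111111110 (12 bits)
  6 -> 1111110 (7 bits)
  1 -> 10 (2 bits)
Total length = 12 + 7 + 2 = 21 bits.

Unary([11, 6, 1]) = 111111111110111111010 (21 bits)


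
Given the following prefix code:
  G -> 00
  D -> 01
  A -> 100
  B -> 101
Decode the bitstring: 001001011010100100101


Decoding step by step:
Bits 00 -> G
Bits 100 -> A
Bits 101 -> B
Bits 101 -> B
Bits 01 -> D
Bits 00 -> G
Bits 100 -> A
Bits 101 -> B


Decoded message: GABBDGAB


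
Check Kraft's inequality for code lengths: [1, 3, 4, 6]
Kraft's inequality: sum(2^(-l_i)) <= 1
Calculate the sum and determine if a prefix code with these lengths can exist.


Sum = 2^(-1) + 2^(-3) + 2^(-4) + 2^(-6)
    = 0.5 + 0.125 + 0.0625 + 0.015625
    = 45/64 = 0.703125
Since 0.703125 <= 1, Kraft's inequality IS satisfied.
A prefix code with these lengths CAN exist.

Kraft sum = 0.703125. Satisfied.


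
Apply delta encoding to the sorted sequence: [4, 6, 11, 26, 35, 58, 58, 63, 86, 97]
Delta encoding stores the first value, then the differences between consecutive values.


First value: 4
Deltas:
  6 - 4 = 2
  11 - 6 = 5
  26 - 11 = 15
  35 - 26 = 9
  58 - 35 = 23
  58 - 58 = 0
  63 - 58 = 5
  86 - 63 = 23
  97 - 86 = 11


Delta encoded: [4, 2, 5, 15, 9, 23, 0, 5, 23, 11]


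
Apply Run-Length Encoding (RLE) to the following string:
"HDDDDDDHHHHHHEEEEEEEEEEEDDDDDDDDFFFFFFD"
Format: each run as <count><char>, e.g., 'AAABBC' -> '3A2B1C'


Scanning runs left to right:
  i=0: run of 'H' x 1 -> '1H'
  i=1: run of 'D' x 6 -> '6D'
  i=7: run of 'H' x 6 -> '6H'
  i=13: run of 'E' x 11 -> '11E'
  i=24: run of 'D' x 8 -> '8D'
  i=32: run of 'F' x 6 -> '6F'
  i=38: run of 'D' x 1 -> '1D'

RLE = 1H6D6H11E8D6F1D


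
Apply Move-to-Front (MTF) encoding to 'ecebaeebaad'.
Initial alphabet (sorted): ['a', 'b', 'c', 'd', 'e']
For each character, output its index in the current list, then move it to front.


MTF encoding:
'e': index 4 in ['a', 'b', 'c', 'd', 'e'] -> ['e', 'a', 'b', 'c', 'd']
'c': index 3 in ['e', 'a', 'b', 'c', 'd'] -> ['c', 'e', 'a', 'b', 'd']
'e': index 1 in ['c', 'e', 'a', 'b', 'd'] -> ['e', 'c', 'a', 'b', 'd']
'b': index 3 in ['e', 'c', 'a', 'b', 'd'] -> ['b', 'e', 'c', 'a', 'd']
'a': index 3 in ['b', 'e', 'c', 'a', 'd'] -> ['a', 'b', 'e', 'c', 'd']
'e': index 2 in ['a', 'b', 'e', 'c', 'd'] -> ['e', 'a', 'b', 'c', 'd']
'e': index 0 in ['e', 'a', 'b', 'c', 'd'] -> ['e', 'a', 'b', 'c', 'd']
'b': index 2 in ['e', 'a', 'b', 'c', 'd'] -> ['b', 'e', 'a', 'c', 'd']
'a': index 2 in ['b', 'e', 'a', 'c', 'd'] -> ['a', 'b', 'e', 'c', 'd']
'a': index 0 in ['a', 'b', 'e', 'c', 'd'] -> ['a', 'b', 'e', 'c', 'd']
'd': index 4 in ['a', 'b', 'e', 'c', 'd'] -> ['d', 'a', 'b', 'e', 'c']


Output: [4, 3, 1, 3, 3, 2, 0, 2, 2, 0, 4]
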